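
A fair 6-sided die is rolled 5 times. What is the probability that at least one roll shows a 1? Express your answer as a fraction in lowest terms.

4651/7776

P(no roll shows a 1) = (5/6)^5 = 3125/7776.
P(at least one) = 1 − 3125/7776 = 4651/7776.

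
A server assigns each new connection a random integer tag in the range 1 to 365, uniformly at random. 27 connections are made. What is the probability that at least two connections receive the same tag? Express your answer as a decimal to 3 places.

0.627

It's easier to compute the probability that all 27 are distinct.
P(all distinct) = 365/365 · 364/365 · ··· · 339/365 ≈ 0.373.
So the probability of at least one match is 1 − 0.373 = 0.627.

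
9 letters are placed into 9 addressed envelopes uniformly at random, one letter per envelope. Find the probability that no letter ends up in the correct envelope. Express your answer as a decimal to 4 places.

This is the derangement probability: permutations of 9 with no fixed point.
D(9) = 9! · (1 − 1/1! + 1/2! − ··· + (−1)^9/9!) = 133496.
P = 133496/362880 = 16687/45360 ≈ 0.3679.

0.3679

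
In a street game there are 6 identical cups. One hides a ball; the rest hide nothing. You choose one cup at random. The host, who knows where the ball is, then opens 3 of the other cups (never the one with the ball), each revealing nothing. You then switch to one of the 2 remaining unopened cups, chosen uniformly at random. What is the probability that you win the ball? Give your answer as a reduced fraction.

Your original cup holds the ball with probability 1/6, so the other 5 collectively hold it with probability 5/6.
The host can always find 3 empty cups to open, so the reveals don't change that 5/6; it is now spread over the 2 remaining unopened cups.
P(win by switching) = (5/6) · (1/2) = 5/12.

5/12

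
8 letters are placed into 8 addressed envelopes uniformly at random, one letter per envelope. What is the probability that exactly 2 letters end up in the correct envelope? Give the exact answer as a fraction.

Choose which 2 of the 8 are fixed: C(8,2) = 28 ways.
The remaining 6 must have no fixed point: D(6) = 265.
P = 28·265/40320 = 53/288.

53/288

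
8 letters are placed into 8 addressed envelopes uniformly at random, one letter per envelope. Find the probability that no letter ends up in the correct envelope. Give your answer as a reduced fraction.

This is the derangement probability: permutations of 8 with no fixed point.
D(8) = 8! · (1 − 1/1! + 1/2! − ··· + (−1)^8/8!) = 14833.
P = 14833/40320 = 2119/5760.

2119/5760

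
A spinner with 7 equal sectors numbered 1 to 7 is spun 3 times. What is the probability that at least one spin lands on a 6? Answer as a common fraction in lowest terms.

P(no spin lands on a 6) = (6/7)^3 = 216/343.
P(at least one) = 1 − 216/343 = 127/343.

127/343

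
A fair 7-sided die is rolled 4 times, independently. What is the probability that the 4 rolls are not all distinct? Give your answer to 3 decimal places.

P(all 4 different) = 7/7 · 6/7 · ··· · 4/7 ≈ 0.350.
P(at least two equal) = 1 − 0.350 = 0.650.

0.650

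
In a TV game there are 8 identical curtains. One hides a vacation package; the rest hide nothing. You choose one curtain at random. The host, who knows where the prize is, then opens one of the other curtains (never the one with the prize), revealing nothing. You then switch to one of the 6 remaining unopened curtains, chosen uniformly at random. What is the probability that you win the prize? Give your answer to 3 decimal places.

Your original curtain holds the prize with probability 1/8, so the other 7 collectively hold it with probability 7/8.
The host can always find an empty curtain to open, so this doesn't change that 7/8; it is now spread over the 6 remaining unopened curtains.
P(win by switching) = (7/8) · (1/6) = 7/48 ≈ 0.146.

0.146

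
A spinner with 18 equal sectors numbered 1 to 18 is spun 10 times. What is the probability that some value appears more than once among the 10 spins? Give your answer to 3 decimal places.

0.956

P(all 10 different) = 18/18 · 17/18 · ··· · 9/18 ≈ 0.044.
P(at least two equal) = 1 − 0.044 = 0.956.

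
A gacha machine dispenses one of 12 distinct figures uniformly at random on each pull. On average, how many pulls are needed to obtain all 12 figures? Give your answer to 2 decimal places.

37.24

After i distinct types are collected, each trial gives a new one with probability (12−i)/12, so the expected wait for the next new type is 12/(12−i).
E = 12/12 + 12/11 + 12/10 + 12/9 + 12/8 + 12/7 + 12/6 + 12/5 + 12/4 + 12/3 + 12/2 + 12/1 = 86021/2310 ≈ 37.24.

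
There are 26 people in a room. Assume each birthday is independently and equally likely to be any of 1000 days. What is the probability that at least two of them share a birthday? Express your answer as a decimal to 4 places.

0.2795

It's easier to compute the probability that all 26 are distinct.
P(all distinct) = 1000/1000 · 999/1000 · ··· · 975/1000 ≈ 0.7205.
So the probability of at least one match is 1 − 0.7205 = 0.2795.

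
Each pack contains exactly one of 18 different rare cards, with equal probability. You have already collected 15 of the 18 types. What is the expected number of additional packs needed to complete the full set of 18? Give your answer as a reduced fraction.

Starting from 15 distinct types, each trial gives a new one with probability (18−i)/18 when i types are held, so the wait for the next new type is 18/(18−i).
E = 18/3 + 18/2 + 18/1 = 33.

33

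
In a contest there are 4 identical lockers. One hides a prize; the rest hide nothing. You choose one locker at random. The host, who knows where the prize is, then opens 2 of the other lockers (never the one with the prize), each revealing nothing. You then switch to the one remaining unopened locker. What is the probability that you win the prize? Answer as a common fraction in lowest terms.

3/4

Your original locker holds the prize with probability 1/4, so the other 3 collectively hold it with probability 3/4.
The host can always find 2 empty lockers to open, so the reveals don't change that 3/4; it is now spread over the 1 remaining unopened locker.
P(win by switching) = (3/4) · (1/1) = 3/4.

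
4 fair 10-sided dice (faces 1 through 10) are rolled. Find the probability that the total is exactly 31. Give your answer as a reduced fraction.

11/500

There are 10^4 = 10000 equally likely outcomes.
The number of ordered 4-tuples from {1,…,10} summing to 31 is 220.
P(sum = 31) = 220/10000 = 11/500.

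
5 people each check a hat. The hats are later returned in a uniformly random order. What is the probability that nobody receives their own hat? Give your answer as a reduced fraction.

This is the derangement probability: permutations of 5 with no fixed point.
D(5) = 5! · (1 − 1/1! + 1/2! − ··· + (−1)^5/5!) = 44.
P = 44/120 = 11/30.

11/30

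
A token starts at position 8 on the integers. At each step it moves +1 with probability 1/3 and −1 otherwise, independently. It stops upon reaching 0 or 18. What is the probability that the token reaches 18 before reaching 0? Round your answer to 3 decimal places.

0.001

Let r = q/p = (2/3)/(1/3) = 2. The recurrence P(i) = p·P(i+1) + q·P(i−1) with P(0)=0, P(18)=1 gives P(i) = (1 − r^i)/(1 − r^18).
P(8) = (1 − (2)^8) / (1 − (2)^18) = 85/87381 ≈ 0.001.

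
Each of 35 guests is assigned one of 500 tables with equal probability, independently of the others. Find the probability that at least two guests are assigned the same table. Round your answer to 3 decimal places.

0.704

It's easier to compute the probability that all 35 are distinct.
P(all distinct) = 500/500 · 499/500 · ··· · 466/500 ≈ 0.296.
So the probability of at least one match is 1 − 0.296 = 0.704.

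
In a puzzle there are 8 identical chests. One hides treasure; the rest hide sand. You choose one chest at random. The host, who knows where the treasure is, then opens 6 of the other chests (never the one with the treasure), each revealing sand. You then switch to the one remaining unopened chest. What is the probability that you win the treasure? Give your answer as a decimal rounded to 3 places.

0.875

Your original chest holds the treasure with probability 1/8, so the other 7 collectively hold it with probability 7/8.
The host can always find 6 empty chests to open, so the reveals don't change that 7/8; it is now spread over the 1 remaining unopened chest.
P(win by switching) = (7/8) · (1/1) = 7/8 ≈ 0.875.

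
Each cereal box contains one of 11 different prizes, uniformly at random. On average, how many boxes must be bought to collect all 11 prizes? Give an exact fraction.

After i distinct types are collected, each trial gives a new one with probability (11−i)/11, so the expected wait for the next new type is 11/(11−i).
E = 11/11 + 11/10 + 11/9 + 11/8 + 11/7 + 11/6 + 11/5 + 11/4 + 11/3 + 11/2 + 11/1 = 83711/2520.

83711/2520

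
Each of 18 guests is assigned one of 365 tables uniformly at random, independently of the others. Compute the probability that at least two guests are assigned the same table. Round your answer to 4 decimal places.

It's easier to compute the probability that all 18 are distinct.
P(all distinct) = 365/365 · 364/365 · ··· · 348/365 ≈ 0.6531.
So the probability of at least one match is 1 − 0.6531 = 0.3469.

0.3469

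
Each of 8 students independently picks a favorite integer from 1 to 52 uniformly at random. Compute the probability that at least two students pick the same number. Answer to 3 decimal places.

0.432

It's easier to compute the probability that all 8 are distinct.
P(all distinct) = 52/52 · 51/52 · ··· · 45/52 ≈ 0.568.
So the probability of at least one match is 1 − 0.568 = 0.432.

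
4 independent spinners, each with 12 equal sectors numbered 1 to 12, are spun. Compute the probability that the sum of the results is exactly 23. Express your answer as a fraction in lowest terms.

There are 12^4 = 20736 equally likely outcomes.
The number of ordered 4-tuples from {1,…,12} summing to 23 is 1060.
P(sum = 23) = 1060/20736 = 265/5184.

265/5184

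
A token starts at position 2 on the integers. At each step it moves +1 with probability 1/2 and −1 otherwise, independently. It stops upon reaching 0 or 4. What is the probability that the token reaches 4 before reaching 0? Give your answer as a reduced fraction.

1/2

With a fair step, P(i) = ½P(i−1) + ½P(i+1) with P(0)=0, P(4)=1 has the linear solution P(i) = i/4.
P(2) = 2/4 = 1/2.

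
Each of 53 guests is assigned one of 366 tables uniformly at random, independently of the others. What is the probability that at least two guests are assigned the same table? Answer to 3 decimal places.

0.981

It's easier to compute the probability that all 53 are distinct.
P(all distinct) = 366/366 · 365/366 · ··· · 314/366 ≈ 0.019.
So the probability of at least one match is 1 − 0.019 = 0.981.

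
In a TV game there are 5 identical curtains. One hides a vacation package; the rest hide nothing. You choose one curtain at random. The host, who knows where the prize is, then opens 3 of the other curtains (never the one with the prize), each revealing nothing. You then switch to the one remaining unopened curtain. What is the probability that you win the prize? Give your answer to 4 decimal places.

0.8000

Your original curtain holds the prize with probability 1/5, so the other 4 collectively hold it with probability 4/5.
The host can always find 3 empty curtains to open, so the reveals don't change that 4/5; it is now spread over the 1 remaining unopened curtain.
P(win by switching) = (4/5) · (1/1) = 4/5 ≈ 0.8000.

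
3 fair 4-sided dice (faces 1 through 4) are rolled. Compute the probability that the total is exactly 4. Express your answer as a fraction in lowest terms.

There are 4^3 = 64 equally likely outcomes.
The number of ordered 3-tuples from {1,…,4} summing to 4 is 3.
P(sum = 4) = 3/64.

3/64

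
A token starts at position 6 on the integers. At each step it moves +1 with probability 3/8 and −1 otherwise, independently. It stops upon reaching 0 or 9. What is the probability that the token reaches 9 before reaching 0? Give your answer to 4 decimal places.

0.2080

Let r = q/p = (5/8)/(3/8) = 5/3. The recurrence P(i) = p·P(i+1) + q·P(i−1) with P(0)=0, P(9)=1 gives P(i) = (1 − r^i)/(1 − r^9).
P(6) = (1 − (5/3)^6) / (1 − (5/3)^9) = 4104/19729 ≈ 0.2080.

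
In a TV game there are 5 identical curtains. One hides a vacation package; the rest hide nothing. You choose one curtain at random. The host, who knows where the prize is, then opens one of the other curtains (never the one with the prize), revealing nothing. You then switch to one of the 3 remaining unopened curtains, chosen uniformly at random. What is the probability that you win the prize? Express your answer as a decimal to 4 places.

Your original curtain holds the prize with probability 1/5, so the other 4 collectively hold it with probability 4/5.
The host can always find an empty curtain to open, so this doesn't change that 4/5; it is now spread over the 3 remaining unopened curtains.
P(win by switching) = (4/5) · (1/3) = 4/15 ≈ 0.2667.

0.2667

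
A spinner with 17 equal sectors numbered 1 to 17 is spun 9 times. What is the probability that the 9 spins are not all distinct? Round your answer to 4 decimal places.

P(all 9 different) = 17/17 · 16/17 · ··· · 9/17 ≈ 0.0744.
P(at least two equal) = 1 − 0.0744 = 0.9256.

0.9256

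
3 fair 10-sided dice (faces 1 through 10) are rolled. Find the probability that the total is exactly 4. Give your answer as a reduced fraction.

3/1000

There are 10^3 = 1000 equally likely outcomes.
The number of ordered 3-tuples from {1,…,10} summing to 4 is 3.
P(sum = 4) = 3/1000.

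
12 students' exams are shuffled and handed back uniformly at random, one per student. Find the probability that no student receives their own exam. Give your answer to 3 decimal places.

This is the derangement probability: permutations of 12 with no fixed point.
D(12) = 12! · (1 − 1/1! + 1/2! − ··· + (−1)^12/12!) = 176214841.
P = 176214841/479001600 = 16019531/43545600 ≈ 0.368.

0.368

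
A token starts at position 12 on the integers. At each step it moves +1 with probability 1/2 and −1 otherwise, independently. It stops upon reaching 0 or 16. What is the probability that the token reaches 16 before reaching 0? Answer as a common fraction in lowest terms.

3/4

With a fair step, P(i) = ½P(i−1) + ½P(i+1) with P(0)=0, P(16)=1 has the linear solution P(i) = i/16.
P(12) = 12/16 = 3/4.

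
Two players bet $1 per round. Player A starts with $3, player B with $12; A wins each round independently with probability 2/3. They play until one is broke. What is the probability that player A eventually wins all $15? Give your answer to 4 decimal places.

0.8750

Let r = q/p = (1/3)/(2/3) = 1/2. The recurrence P(i) = p·P(i+1) + q·P(i−1) with P(0)=0, P(15)=1 gives P(i) = (1 − r^i)/(1 − r^15).
P(3) = (1 − (1/2)^3) / (1 − (1/2)^15) = 4096/4681 ≈ 0.8750.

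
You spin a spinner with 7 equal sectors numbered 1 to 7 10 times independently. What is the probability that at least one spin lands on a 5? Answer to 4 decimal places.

0.7859

P(no spin lands on a 5) = (6/7)^10 ≈ 0.2141.
P(at least one) = 1 − 0.2141 = 0.7859.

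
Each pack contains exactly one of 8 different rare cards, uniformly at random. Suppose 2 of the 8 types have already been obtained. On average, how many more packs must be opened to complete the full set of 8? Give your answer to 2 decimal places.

19.60

Starting from 2 distinct types, each trial gives a new one with probability (8−i)/8 when i types are held, so the wait for the next new type is 8/(8−i).
E = 8/6 + 8/5 + 8/4 + 8/3 + 8/2 + 8/1 = 98/5 ≈ 19.60.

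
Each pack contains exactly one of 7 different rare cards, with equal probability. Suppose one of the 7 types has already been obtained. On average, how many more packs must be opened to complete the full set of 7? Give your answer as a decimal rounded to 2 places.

17.15

Starting from 1 distinct type, each trial gives a new one with probability (7−i)/7 when i types are held, so the wait for the next new type is 7/(7−i).
E = 7/6 + 7/5 + 7/4 + 7/3 + 7/2 + 7/1 = 343/20 ≈ 17.15.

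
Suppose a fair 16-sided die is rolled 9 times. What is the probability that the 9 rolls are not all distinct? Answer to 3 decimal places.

0.940

P(all 9 different) = 16/16 · 15/16 · ··· · 8/16 ≈ 0.060.
P(at least two equal) = 1 − 0.060 = 0.940.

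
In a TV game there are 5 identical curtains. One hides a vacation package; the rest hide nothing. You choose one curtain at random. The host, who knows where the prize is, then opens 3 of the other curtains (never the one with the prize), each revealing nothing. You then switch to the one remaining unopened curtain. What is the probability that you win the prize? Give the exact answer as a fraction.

Your original curtain holds the prize with probability 1/5, so the other 4 collectively hold it with probability 4/5.
The host can always find 3 empty curtains to open, so the reveals don't change that 4/5; it is now spread over the 1 remaining unopened curtain.
P(win by switching) = (4/5) · (1/1) = 4/5.

4/5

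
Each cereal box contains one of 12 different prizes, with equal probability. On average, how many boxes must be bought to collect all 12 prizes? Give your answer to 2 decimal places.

After i distinct types are collected, each trial gives a new one with probability (12−i)/12, so the expected wait for the next new type is 12/(12−i).
E = 12/12 + 12/11 + 12/10 + 12/9 + 12/8 + 12/7 + 12/6 + 12/5 + 12/4 + 12/3 + 12/2 + 12/1 = 86021/2310 ≈ 37.24.

37.24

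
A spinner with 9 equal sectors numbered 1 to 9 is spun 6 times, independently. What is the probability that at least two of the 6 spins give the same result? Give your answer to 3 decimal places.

P(all 6 different) = 9/9 · 8/9 · ··· · 4/9 ≈ 0.114.
P(at least two equal) = 1 − 0.114 = 0.886.

0.886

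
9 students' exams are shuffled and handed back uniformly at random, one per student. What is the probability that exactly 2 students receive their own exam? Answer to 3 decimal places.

Choose which 2 of the 9 are fixed: C(9,2) = 36 ways.
The remaining 7 must have no fixed point: D(7) = 1854.
P = 36·1854/362880 = 103/560 ≈ 0.184.

0.184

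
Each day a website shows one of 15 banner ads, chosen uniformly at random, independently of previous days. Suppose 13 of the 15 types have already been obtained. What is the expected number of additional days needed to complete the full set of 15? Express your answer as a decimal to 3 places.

Starting from 13 distinct types, each trial gives a new one with probability (15−i)/15 when i types are held, so the wait for the next new type is 15/(15−i).
E = 15/2 + 15/1 = 45/2 ≈ 22.500.

22.500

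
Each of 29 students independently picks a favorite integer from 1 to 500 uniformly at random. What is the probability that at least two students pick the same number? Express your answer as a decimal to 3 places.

It's easier to compute the probability that all 29 are distinct.
P(all distinct) = 500/500 · 499/500 · ··· · 472/500 ≈ 0.437.
So the probability of at least one match is 1 − 0.437 = 0.563.

0.563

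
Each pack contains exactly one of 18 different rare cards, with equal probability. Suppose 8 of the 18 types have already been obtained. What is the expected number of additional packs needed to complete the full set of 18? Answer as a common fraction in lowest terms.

7381/140

Starting from 8 distinct types, each trial gives a new one with probability (18−i)/18 when i types are held, so the wait for the next new type is 18/(18−i).
E = 18/10 + 18/9 + 18/8 + 18/7 + 18/6 + 18/5 + 18/4 + 18/3 + 18/2 + 18/1 = 7381/140.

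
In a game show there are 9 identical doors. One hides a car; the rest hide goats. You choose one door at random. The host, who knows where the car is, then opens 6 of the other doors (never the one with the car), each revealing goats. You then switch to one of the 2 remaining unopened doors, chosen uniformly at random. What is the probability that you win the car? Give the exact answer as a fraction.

Your original door holds the car with probability 1/9, so the other 8 collectively hold it with probability 8/9.
The host can always find 6 empty doors to open, so the reveals don't change that 8/9; it is now spread over the 2 remaining unopened doors.
P(win by switching) = (8/9) · (1/2) = 4/9.

4/9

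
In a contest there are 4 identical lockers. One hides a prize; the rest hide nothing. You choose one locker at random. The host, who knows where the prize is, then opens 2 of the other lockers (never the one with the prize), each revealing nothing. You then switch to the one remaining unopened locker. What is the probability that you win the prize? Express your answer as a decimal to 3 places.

0.750

Your original locker holds the prize with probability 1/4, so the other 3 collectively hold it with probability 3/4.
The host can always find 2 empty lockers to open, so the reveals don't change that 3/4; it is now spread over the 1 remaining unopened locker.
P(win by switching) = (3/4) · (1/1) = 3/4 ≈ 0.750.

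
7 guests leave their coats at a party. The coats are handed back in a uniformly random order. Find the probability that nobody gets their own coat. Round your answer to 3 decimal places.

0.368

This is the derangement probability: permutations of 7 with no fixed point.
D(7) = 7! · (1 − 1/1! + 1/2! − ··· + (−1)^7/7!) = 1854.
P = 1854/5040 = 103/280 ≈ 0.368.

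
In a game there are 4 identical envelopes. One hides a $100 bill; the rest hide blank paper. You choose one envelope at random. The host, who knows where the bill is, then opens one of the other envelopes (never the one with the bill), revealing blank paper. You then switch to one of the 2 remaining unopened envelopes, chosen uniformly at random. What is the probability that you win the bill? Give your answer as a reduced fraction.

3/8

Your original envelope holds the bill with probability 1/4, so the other 3 collectively hold it with probability 3/4.
The host can always find an empty envelope to open, so this doesn't change that 3/4; it is now spread over the 2 remaining unopened envelopes.
P(win by switching) = (3/4) · (1/2) = 3/8.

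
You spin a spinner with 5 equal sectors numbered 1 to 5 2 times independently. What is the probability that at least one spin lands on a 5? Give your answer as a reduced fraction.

P(no spin lands on a 5) = (4/5)^2 = 16/25.
P(at least one) = 1 − 16/25 = 9/25.

9/25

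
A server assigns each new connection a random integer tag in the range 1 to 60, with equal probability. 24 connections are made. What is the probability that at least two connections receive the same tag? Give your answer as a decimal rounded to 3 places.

It's easier to compute the probability that all 24 are distinct.
P(all distinct) = 60/60 · 59/60 · ··· · 37/60 ≈ 0.005.
So the probability of at least one match is 1 − 0.005 = 0.995.

0.995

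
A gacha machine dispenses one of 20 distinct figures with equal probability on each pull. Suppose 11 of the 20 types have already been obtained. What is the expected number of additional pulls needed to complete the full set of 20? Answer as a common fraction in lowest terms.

7129/126

Starting from 11 distinct types, each trial gives a new one with probability (20−i)/20 when i types are held, so the wait for the next new type is 20/(20−i).
E = 20/9 + 20/8 + 20/7 + 20/6 + 20/5 + 20/4 + 20/3 + 20/2 + 20/1 = 7129/126.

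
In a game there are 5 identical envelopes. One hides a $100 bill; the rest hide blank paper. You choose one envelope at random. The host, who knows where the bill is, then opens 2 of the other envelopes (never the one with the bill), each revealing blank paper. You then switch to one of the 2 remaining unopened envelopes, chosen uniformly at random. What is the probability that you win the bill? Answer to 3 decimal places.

Your original envelope holds the bill with probability 1/5, so the other 4 collectively hold it with probability 4/5.
The host can always find 2 empty envelopes to open, so the reveals don't change that 4/5; it is now spread over the 2 remaining unopened envelopes.
P(win by switching) = (4/5) · (1/2) = 2/5 ≈ 0.400.

0.400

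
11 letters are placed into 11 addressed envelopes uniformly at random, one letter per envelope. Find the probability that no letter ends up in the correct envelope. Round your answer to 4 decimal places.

This is the derangement probability: permutations of 11 with no fixed point.
D(11) = 11! · (1 − 1/1! + 1/2! − ··· + (−1)^11/11!) = 14684570.
P = 14684570/39916800 = 1468457/3991680 ≈ 0.3679.

0.3679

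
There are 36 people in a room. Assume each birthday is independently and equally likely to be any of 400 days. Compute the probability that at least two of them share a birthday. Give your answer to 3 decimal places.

0.803

It's easier to compute the probability that all 36 are distinct.
P(all distinct) = 400/400 · 399/400 · ··· · 365/400 ≈ 0.197.
So the probability of at least one match is 1 − 0.197 = 0.803.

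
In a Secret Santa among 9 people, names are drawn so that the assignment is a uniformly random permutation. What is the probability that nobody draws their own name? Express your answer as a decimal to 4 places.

This is the derangement probability: permutations of 9 with no fixed point.
D(9) = 9! · (1 − 1/1! + 1/2! − ··· + (−1)^9/9!) = 133496.
P = 133496/362880 = 16687/45360 ≈ 0.3679.

0.3679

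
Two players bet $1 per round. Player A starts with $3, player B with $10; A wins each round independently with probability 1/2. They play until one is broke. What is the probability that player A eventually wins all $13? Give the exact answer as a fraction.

3/13

With a fair step, P(i) = ½P(i−1) + ½P(i+1) with P(0)=0, P(13)=1 has the linear solution P(i) = i/13.
P(3) = 3/13.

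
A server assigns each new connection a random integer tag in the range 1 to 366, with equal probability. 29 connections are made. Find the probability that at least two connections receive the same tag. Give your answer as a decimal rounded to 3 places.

It's easier to compute the probability that all 29 are distinct.
P(all distinct) = 366/366 · 365/366 · ··· · 338/366 ≈ 0.320.
So the probability of at least one match is 1 − 0.320 = 0.680.

0.680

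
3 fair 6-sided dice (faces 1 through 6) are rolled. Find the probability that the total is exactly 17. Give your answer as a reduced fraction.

There are 6^3 = 216 equally likely outcomes.
The number of ordered 3-tuples from {1,…,6} summing to 17 is 3.
P(sum = 17) = 3/216 = 1/72.

1/72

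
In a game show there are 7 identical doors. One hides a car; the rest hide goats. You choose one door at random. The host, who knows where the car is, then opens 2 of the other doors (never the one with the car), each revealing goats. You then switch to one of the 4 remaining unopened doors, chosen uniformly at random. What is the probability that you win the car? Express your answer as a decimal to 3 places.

0.214

Your original door holds the car with probability 1/7, so the other 6 collectively hold it with probability 6/7.
The host can always find 2 empty doors to open, so the reveals don't change that 6/7; it is now spread over the 4 remaining unopened doors.
P(win by switching) = (6/7) · (1/4) = 3/14 ≈ 0.214.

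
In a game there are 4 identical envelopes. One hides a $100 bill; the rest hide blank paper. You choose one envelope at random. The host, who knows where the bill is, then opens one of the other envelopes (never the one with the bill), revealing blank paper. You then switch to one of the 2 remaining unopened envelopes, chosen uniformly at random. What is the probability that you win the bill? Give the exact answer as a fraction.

3/8

Your original envelope holds the bill with probability 1/4, so the other 3 collectively hold it with probability 3/4.
The host can always find an empty envelope to open, so this doesn't change that 3/4; it is now spread over the 2 remaining unopened envelopes.
P(win by switching) = (3/4) · (1/2) = 3/8.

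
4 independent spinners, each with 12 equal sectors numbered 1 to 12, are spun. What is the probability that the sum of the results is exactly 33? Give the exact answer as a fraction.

23/648

There are 12^4 = 20736 equally likely outcomes.
The number of ordered 4-tuples from {1,…,12} summing to 33 is 736.
P(sum = 33) = 736/20736 = 23/648.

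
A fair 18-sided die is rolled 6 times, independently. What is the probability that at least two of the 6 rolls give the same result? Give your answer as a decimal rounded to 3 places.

0.607

P(all 6 different) = 18/18 · 17/18 · ··· · 13/18 ≈ 0.393.
P(at least two equal) = 1 − 0.393 = 0.607.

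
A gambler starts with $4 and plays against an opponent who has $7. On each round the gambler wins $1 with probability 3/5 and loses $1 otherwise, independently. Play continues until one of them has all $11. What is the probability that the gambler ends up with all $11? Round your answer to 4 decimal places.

Let r = q/p = (2/5)/(3/5) = 2/3. The recurrence P(i) = p·P(i+1) + q·P(i−1) with P(0)=0, P(11)=1 gives P(i) = (1 − r^i)/(1 − r^11).
P(4) = (1 − (2/3)^4) / (1 − (2/3)^11) = 142155/175099 ≈ 0.8119.

0.8119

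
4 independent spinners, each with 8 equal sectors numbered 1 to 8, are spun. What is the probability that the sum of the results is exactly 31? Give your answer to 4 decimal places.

There are 8^4 = 4096 equally likely outcomes.
The number of ordered 4-tuples from {1,…,8} summing to 31 is 4.
P(sum = 31) = 4/4096 = 1/1024 ≈ 0.0010.

0.0010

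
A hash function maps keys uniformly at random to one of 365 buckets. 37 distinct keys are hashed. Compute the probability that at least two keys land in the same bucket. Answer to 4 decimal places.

0.8487

It's easier to compute the probability that all 37 are distinct.
P(all distinct) = 365/365 · 364/365 · ··· · 329/365 ≈ 0.1513.
So the probability of at least one match is 1 − 0.1513 = 0.8487.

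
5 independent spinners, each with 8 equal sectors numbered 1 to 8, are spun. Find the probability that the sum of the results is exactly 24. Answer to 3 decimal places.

There are 8^5 = 32768 equally likely outcomes.
The number of ordered 5-tuples from {1,…,8} summing to 24 is 2380.
P(sum = 24) = 2380/32768 = 595/8192 ≈ 0.073.

0.073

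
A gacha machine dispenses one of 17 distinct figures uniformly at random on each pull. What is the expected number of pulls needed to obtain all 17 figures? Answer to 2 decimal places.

After i distinct types are collected, each trial gives a new one with probability (17−i)/17, so the expected wait for the next new type is 17/(17−i).
E = 17/17 + 17/16 + 17/15 + 17/14 + 17/13 + 17/12 + 17/11 + 17/10 + 17/9 + 17/8 + 17/7 + 17/6 + 17/5 + 17/4 + 17/3 + 17/2 + 17/1 = 42142223/720720 ≈ 58.47.

58.47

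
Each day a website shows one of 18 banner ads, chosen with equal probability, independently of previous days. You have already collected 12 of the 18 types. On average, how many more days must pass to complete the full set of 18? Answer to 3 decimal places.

Starting from 12 distinct types, each trial gives a new one with probability (18−i)/18 when i types are held, so the wait for the next new type is 18/(18−i).
E = 18/6 + 18/5 + 18/4 + 18/3 + 18/2 + 18/1 = 441/10 ≈ 44.100.

44.100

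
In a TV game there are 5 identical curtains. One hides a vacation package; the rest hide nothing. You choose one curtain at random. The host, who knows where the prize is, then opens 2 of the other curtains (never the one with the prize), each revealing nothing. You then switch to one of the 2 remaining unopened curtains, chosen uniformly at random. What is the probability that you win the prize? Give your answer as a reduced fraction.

2/5

Your original curtain holds the prize with probability 1/5, so the other 4 collectively hold it with probability 4/5.
The host can always find 2 empty curtains to open, so the reveals don't change that 4/5; it is now spread over the 2 remaining unopened curtains.
P(win by switching) = (4/5) · (1/2) = 2/5.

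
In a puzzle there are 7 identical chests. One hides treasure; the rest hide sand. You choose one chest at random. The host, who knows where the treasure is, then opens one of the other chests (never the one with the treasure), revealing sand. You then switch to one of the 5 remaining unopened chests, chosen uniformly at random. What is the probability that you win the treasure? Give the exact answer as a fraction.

Your original chest holds the treasure with probability 1/7, so the other 6 collectively hold it with probability 6/7.
The host can always find an empty chest to open, so this doesn't change that 6/7; it is now spread over the 5 remaining unopened chests.
P(win by switching) = (6/7) · (1/5) = 6/35.

6/35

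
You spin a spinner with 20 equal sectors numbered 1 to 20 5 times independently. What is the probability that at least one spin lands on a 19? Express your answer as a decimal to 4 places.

0.2262

P(no spin lands on a 19) = (19/20)^5 ≈ 0.7738.
P(at least one) = 1 − 0.7738 = 0.2262.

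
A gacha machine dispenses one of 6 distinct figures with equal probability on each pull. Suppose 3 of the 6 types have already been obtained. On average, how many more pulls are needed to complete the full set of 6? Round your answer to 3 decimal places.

Starting from 3 distinct types, each trial gives a new one with probability (6−i)/6 when i types are held, so the wait for the next new type is 6/(6−i).
E = 6/3 + 6/2 + 6/1 = 11 ≈ 11.000.

11.000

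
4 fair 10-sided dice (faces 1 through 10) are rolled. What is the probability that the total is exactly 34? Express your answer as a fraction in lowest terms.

There are 10^4 = 10000 equally likely outcomes.
The number of ordered 4-tuples from {1,…,10} summing to 34 is 84.
P(sum = 34) = 84/10000 = 21/2500.

21/2500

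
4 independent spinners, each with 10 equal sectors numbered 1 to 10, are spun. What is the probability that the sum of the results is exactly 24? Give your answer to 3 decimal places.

There are 10^4 = 10000 equally likely outcomes.
The number of ordered 4-tuples from {1,…,10} summing to 24 is 633.
P(sum = 24) = 633/10000 ≈ 0.063.

0.063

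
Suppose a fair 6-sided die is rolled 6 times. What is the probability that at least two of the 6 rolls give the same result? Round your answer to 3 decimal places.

0.985

P(all 6 different) = 6/6 · 5/6 · ··· · 1/6 ≈ 0.015.
P(at least two equal) = 1 − 0.015 = 0.985.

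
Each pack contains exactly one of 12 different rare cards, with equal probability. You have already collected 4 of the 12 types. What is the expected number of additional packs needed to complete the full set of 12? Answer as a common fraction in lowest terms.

2283/70

Starting from 4 distinct types, each trial gives a new one with probability (12−i)/12 when i types are held, so the wait for the next new type is 12/(12−i).
E = 12/8 + 12/7 + 12/6 + 12/5 + 12/4 + 12/3 + 12/2 + 12/1 = 2283/70.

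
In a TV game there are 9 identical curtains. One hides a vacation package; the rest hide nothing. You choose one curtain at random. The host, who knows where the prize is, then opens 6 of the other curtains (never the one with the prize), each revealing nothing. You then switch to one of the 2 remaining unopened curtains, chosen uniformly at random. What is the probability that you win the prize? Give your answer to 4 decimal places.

0.4444

Your original curtain holds the prize with probability 1/9, so the other 8 collectively hold it with probability 8/9.
The host can always find 6 empty curtains to open, so the reveals don't change that 8/9; it is now spread over the 2 remaining unopened curtains.
P(win by switching) = (8/9) · (1/2) = 4/9 ≈ 0.4444.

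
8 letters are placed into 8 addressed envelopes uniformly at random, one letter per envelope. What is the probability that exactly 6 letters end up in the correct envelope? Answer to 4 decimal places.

0.0007

Choose which 6 of the 8 are fixed: C(8,6) = 28 ways.
The remaining 2 must have no fixed point: D(2) = 1.
P = 28·1/40320 = 1/1440 ≈ 0.0007.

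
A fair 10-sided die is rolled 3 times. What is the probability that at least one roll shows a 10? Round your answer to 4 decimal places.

P(no roll shows a 10) = (9/10)^3 ≈ 0.7290.
P(at least one) = 1 − 0.7290 = 0.2710.

0.2710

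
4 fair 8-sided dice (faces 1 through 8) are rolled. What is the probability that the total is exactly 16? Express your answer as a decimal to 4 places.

0.0769

There are 8^4 = 4096 equally likely outcomes.
The number of ordered 4-tuples from {1,…,8} summing to 16 is 315.
P(sum = 16) = 315/4096 ≈ 0.0769.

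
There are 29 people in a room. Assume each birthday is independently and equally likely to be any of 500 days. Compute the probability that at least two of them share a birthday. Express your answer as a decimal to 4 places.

0.5630

It's easier to compute the probability that all 29 are distinct.
P(all distinct) = 500/500 · 499/500 · ··· · 472/500 ≈ 0.4370.
So the probability of at least one match is 1 − 0.4370 = 0.5630.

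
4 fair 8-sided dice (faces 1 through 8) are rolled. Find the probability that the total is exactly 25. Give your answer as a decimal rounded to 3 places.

0.029

There are 8^4 = 4096 equally likely outcomes.
The number of ordered 4-tuples from {1,…,8} summing to 25 is 120.
P(sum = 25) = 120/4096 = 15/512 ≈ 0.029.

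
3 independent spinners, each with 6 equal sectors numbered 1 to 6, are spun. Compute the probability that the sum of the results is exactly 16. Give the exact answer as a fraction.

1/36

There are 6^3 = 216 equally likely outcomes.
The number of ordered 3-tuples from {1,…,6} summing to 16 is 6.
P(sum = 16) = 6/216 = 1/36.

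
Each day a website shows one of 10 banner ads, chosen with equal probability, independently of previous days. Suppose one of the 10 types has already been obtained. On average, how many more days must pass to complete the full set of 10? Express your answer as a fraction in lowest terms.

7129/252

Starting from 1 distinct type, each trial gives a new one with probability (10−i)/10 when i types are held, so the wait for the next new type is 10/(10−i).
E = 10/9 + 10/8 + 10/7 + 10/6 + 10/5 + 10/4 + 10/3 + 10/2 + 10/1 = 7129/252.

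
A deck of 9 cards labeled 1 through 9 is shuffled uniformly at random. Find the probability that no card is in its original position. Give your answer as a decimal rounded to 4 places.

This is the derangement probability: permutations of 9 with no fixed point.
D(9) = 9! · (1 − 1/1! + 1/2! − ··· + (−1)^9/9!) = 133496.
P = 133496/362880 = 16687/45360 ≈ 0.3679.

0.3679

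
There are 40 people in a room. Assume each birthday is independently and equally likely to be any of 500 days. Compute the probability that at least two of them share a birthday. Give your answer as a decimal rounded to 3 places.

It's easier to compute the probability that all 40 are distinct.
P(all distinct) = 500/500 · 499/500 · ··· · 461/500 ≈ 0.201.
So the probability of at least one match is 1 − 0.201 = 0.799.

0.799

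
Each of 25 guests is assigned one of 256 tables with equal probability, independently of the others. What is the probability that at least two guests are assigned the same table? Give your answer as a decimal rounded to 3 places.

It's easier to compute the probability that all 25 are distinct.
P(all distinct) = 256/256 · 255/256 · ··· · 232/256 ≈ 0.298.
So the probability of at least one match is 1 − 0.298 = 0.702.

0.702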